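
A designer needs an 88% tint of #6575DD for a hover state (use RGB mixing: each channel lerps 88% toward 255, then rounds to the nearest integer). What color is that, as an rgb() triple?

rgb(237, 238, 251)

#6575DD is rgb(101, 117, 221).
Per channel, c → c + 0.88(255 − c):
  R: 101 + 0.88×(255−101) = 101 + 135.52 = 236.52 → 237
  G: 117 + 121.44 = 238.44 → 238
  B: 221 + 0.88×(255−221) = 221 + 29.92 = 250.92 → 251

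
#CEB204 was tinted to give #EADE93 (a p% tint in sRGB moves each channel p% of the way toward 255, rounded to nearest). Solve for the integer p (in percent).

57%

#CEB204 is rgb(206, 178, 4); #EADE93 is rgb(234, 222, 147).
On the B channel (widest range): 147 ≈ 4 + (p/100)(255 − 4), so p ≈ 100×(147 − 4)/(255 − 4) = 14300/251 = 56.97.
p = 57 reproduces all three channels after rounding.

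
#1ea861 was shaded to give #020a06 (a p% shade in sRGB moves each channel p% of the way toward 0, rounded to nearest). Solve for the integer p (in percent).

#1ea861 is rgb(30, 168, 97); #020a06 is rgb(2, 10, 6).
On the G channel (widest range): 10 ≈ 168 + (p/100)(0 − 168), so p ≈ 100×(10 − 168)/(0 − 168) = -15800/-168 = 94.05.
p = 94 reproduces all three channels after rounding.

94%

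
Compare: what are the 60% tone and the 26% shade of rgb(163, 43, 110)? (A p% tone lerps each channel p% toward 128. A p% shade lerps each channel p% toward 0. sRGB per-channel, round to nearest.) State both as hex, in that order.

#8E5E79, #792051

60% tone:
  R: 163 − 21 = 142 → 142
  G: 43 + 0.6×(128−43) = 43 + 51 = 94 → 94
  B: 110 + 10.8 = 120.8 → 121
  → #8E5E79
26% shade:
  R: 163 + 0.26×(0−163) = 163 − 42.38 = 120.62 → 121
  G: 43 + 0.26×(0−43) = 43 − 11.18 = 31.82 → 32
  B: 110 + 0.26×(0−110) = 110 − 28.6 = 81.4 → 81
  → #792051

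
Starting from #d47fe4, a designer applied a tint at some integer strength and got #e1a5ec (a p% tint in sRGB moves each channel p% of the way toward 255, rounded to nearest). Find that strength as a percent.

#d47fe4 is rgb(212, 127, 228); #e1a5ec is rgb(225, 165, 236).
On the G channel (widest range): 165 ≈ 127 + (p/100)(255 − 127), so p ≈ 100×(165 − 127)/(255 − 127) = 3800/128 = 29.69.
p = 30 reproduces all three channels after rounding.

30%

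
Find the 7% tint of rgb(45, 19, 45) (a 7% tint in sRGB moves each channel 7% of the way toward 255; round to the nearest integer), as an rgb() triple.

rgb(60, 36, 60)

Per channel, c → c + 0.07(255 − c):
  R: 45 + 0.07×(255−45) = 45 + 14.7 = 59.7 → 60
  G: 19 + 0.07×(255−19) = 19 + 16.52 = 35.52 → 36
  B: 45 + 0.07×(255−45) = 45 + 14.7 = 59.7 → 60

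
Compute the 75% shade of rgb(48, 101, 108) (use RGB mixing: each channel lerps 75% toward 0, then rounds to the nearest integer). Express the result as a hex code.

#0c191b

Per channel, c → c + 0.75(0 − c):
  R: 48 + 0.75×(0−48) = 48 − 36 = 12 → 12
  G: 101 + 0.75×(0−101) = 101 − 75.75 = 25.25 → 25
  B: 108 − 81 = 27 → 27
rgb(12, 25, 27) = #0c191b.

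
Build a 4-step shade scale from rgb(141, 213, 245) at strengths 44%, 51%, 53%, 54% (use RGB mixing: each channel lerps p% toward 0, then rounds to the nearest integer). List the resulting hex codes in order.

44%: (141 − 62.04 = 78.96→79, 213 − 93.72 = 119.28→119, 245 − 107.8 = 137.2→137) → #4F7789
51%: (141 − 71.91 = 69.09→69, 213 − 108.63 = 104.37→104, 245 − 124.95 = 120.05→120) → #456878
53%: (141 − 74.73 = 66.27→66, 213 − 112.89 = 100.11→100, 245 − 129.85 = 115.15→115) → #426473
54%: (141 − 76.14 = 64.86→65, 213 − 115.02 = 97.98→98, 245 − 132.3 = 112.7→113) → #416271

#4F7789, #456878, #426473, #416271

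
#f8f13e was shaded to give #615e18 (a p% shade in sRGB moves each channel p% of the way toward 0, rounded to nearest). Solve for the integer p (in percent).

61%

#f8f13e is rgb(248, 241, 62); #615e18 is rgb(97, 94, 24).
On the R channel (widest range): 97 ≈ 248 + (p/100)(0 − 248), so p ≈ 100×(97 − 248)/(0 − 248) = -15100/-248 = 60.89.
p = 61 reproduces all three channels after rounding.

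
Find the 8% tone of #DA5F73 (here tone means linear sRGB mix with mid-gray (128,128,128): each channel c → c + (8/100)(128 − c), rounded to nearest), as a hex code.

#D36274

#DA5F73 is rgb(218, 95, 115).
Lerp each channel 8% toward 128:
  R: 218 + 0.08×(128−218) = 218 − 7.2 = 210.8 → 211
  G: 95 + 0.08×(128−95) = 95 + 2.64 = 97.64 → 98
  B: 115 + 1.04 = 116.04 → 116
rgb(211, 98, 116) = #D36274.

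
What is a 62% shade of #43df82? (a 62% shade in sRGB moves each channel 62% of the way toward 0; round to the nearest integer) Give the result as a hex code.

#195531

#43df82 is rgb(67, 223, 130).
Per channel, c → c + 0.62(0 − c):
  R: 67 − 41.54 = 25.46 → 25
  G: 223 + 0.62×(0−223) = 223 − 138.26 = 84.74 → 85
  B: 130 + 0.62×(0−130) = 130 − 80.6 = 49.4 → 49
rgb(25, 85, 49) = #195531.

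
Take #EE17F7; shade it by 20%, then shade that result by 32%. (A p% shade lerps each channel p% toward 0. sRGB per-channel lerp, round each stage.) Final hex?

#810C87

#EE17F7 is rgb(238, 23, 247).
Per channel, c → c + 0.2(0 − c):
  R: 238 + 0.2×(0−238) = 238 − 47.6 = 190.4 → 190
  G: 23 − 4.6 = 18.4 → 18
  B: 247 − 49.4 = 197.6 → 198
After the shade: rgb(190, 18, 198) = #BE12C6.
A 32% shade moves each channel 32% toward 0:
  R: 190 + 0.32×(0−190) = 190 − 60.8 = 129.2 → 129
  G: 18 + 0.32×(0−18) = 18 − 5.76 = 12.24 → 12
  B: 198 + 0.32×(0−198) = 198 − 63.36 = 134.64 → 135
rgb(129, 12, 135) = #810C87.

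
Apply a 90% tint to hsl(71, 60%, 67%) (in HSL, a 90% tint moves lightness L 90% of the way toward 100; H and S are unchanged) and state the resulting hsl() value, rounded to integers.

L moves 90% from 67 toward 100: 67 + 29.7 = 96.7 → 97.
H and S are unchanged.

hsl(71, 60%, 97%)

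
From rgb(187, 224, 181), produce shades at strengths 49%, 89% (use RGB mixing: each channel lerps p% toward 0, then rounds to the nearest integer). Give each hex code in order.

#5F725C, #151914

49%: (187 − 91.63 = 95.37→95, 224 − 109.76 = 114.24→114, 181 − 88.69 = 92.31→92) → #5F725C
89%: (187 − 166.43 = 20.57→21, 224 − 199.36 = 24.64→25, 181 − 161.09 = 19.91→20) → #151914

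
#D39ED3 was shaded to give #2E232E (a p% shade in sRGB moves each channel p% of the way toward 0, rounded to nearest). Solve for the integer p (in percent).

78%

#D39ED3 is rgb(211, 158, 211); #2E232E is rgb(46, 35, 46).
On the R channel (widest range): 46 ≈ 211 + (p/100)(0 − 211), so p ≈ 100×(46 − 211)/(0 − 211) = -16500/-211 = 78.20.
p = 78 reproduces all three channels after rounding.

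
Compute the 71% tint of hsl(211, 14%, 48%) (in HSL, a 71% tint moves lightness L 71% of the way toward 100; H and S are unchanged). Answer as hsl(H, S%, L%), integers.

L moves 71% from 48 toward 100: 48 + 36.92 = 84.92 → 85.
H and S are unchanged.

hsl(211, 14%, 85%)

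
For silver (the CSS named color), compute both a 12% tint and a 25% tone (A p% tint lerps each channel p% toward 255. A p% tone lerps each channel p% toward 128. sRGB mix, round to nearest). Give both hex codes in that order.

#c8c8c8, #b0b0b0

CSS silver is rgb(192, 192, 192).
12% tint:
  R: 192 + 0.12×(255−192) = 192 + 7.56 = 199.56 → 200
  G: 192 + 0.12×(255−192) = 192 + 7.56 = 199.56 → 200
  B: 192 + 7.56 = 199.56 → 200
  → #c8c8c8
25% tone:
  R: 192 − 16 = 176 → 176
  G: 192 − 16 = 176 → 176
  B: 192 + 0.25×(128−192) = 192 − 16 = 176 → 176
  → #b0b0b0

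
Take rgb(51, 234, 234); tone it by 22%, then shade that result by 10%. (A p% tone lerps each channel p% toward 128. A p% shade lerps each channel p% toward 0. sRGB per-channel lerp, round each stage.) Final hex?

#3dbebe

Lerp each channel 22% toward 128:
  R: 51 + 16.94 = 67.94 → 68
  G: 234 − 23.32 = 210.68 → 211
  B: 234 − 23.32 = 210.68 → 211
After the tone: rgb(68, 211, 211) = #44d3d3.
A 10% shade moves each channel 10% toward 0:
  R: 68 − 6.8 = 61.2 → 61
  G: 211 + 0.1×(0−211) = 211 − 21.1 = 189.9 → 190
  B: 211 − 21.1 = 189.9 → 190
rgb(61, 190, 190) = #3dbebe.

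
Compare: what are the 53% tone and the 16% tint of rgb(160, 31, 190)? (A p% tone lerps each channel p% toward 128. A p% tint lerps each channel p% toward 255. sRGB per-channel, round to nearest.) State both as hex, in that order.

53% tone:
  R: 160 − 16.96 = 143.04 → 143
  G: 31 + 51.41 = 82.41 → 82
  B: 190 + 0.53×(128−190) = 190 − 32.86 = 157.14 → 157
  → #8f529d
16% tint:
  R: 160 + 0.16×(255−160) = 160 + 15.2 = 175.2 → 175
  G: 31 + 0.16×(255−31) = 31 + 35.84 = 66.84 → 67
  B: 190 + 0.16×(255−190) = 190 + 10.4 = 200.4 → 200
  → #af43c8

#8f529d, #af43c8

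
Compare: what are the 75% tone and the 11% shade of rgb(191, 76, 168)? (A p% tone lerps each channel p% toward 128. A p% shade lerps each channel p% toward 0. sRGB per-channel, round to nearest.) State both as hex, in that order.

#90738A, #AA4496

75% tone:
  R: 191 + 0.75×(128−191) = 191 − 47.25 = 143.75 → 144
  G: 76 + 0.75×(128−76) = 76 + 39 = 115 → 115
  B: 168 + 0.75×(128−168) = 168 − 30 = 138 → 138
  → #90738A
11% shade:
  R: 191 + 0.11×(0−191) = 191 − 21.01 = 169.99 → 170
  G: 76 + 0.11×(0−76) = 76 − 8.36 = 67.64 → 68
  B: 168 − 18.48 = 149.52 → 150
  → #AA4496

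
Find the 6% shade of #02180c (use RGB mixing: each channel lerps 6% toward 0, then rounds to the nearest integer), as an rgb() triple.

rgb(2, 23, 11)

#02180c is rgb(2, 24, 12).
Per channel, c → c + 0.06(0 − c):
  R: 2 + 0.06×(0−2) = 2 − 0.12 = 1.88 → 2
  G: 24 + 0.06×(0−24) = 24 − 1.44 = 22.56 → 23
  B: 12 + 0.06×(0−12) = 12 − 0.72 = 11.28 → 11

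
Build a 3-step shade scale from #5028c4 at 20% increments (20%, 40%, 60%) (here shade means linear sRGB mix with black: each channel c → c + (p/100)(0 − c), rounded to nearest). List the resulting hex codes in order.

#40209d, #301876, #20104e

#5028c4 is rgb(80, 40, 196).
20%: (80 − 16 = 64→64, 40 − 8 = 32→32, 196 − 39.2 = 156.8→157) → #40209d
40%: (80 − 32 = 48→48, 40 − 16 = 24→24, 196 − 78.4 = 117.6→118) → #301876
60%: (80 − 48 = 32→32, 40 − 24 = 16→16, 196 − 117.6 = 78.4→78) → #20104e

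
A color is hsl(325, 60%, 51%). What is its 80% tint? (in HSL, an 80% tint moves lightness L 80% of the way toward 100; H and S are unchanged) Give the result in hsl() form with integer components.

hsl(325, 60%, 90%)

L moves 80% from 51 toward 100: 51 + 39.2 = 90.2 → 90.
H and S are unchanged.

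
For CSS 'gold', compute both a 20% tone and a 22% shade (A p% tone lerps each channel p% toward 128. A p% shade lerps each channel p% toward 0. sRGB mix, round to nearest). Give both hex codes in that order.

#e6c61a, #c7a800

CSS gold is rgb(255, 215, 0).
20% tone:
  R: 255 − 25.4 = 229.6 → 230
  G: 215 + 0.2×(128−215) = 215 − 17.4 = 197.6 → 198
  B: 0 + 0.2×(128−0) = 0 + 25.6 = 25.6 → 26
  → #e6c61a
22% shade:
  R: 255 − 56.1 = 198.9 → 199
  G: 215 + 0.22×(0−215) = 215 − 47.3 = 167.7 → 168
  B: 0 + 0 = 0 → 0
  → #c7a800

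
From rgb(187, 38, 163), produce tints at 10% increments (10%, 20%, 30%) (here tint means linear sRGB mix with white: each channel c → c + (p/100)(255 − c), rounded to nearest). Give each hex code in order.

#c23cac, #c951b5, #cf67bf

10%: (187 + 6.8 = 193.8→194, 38 + 21.7 = 59.7→60, 163 + 9.2 = 172.2→172) → #c23cac
20%: (187 + 13.6 = 200.6→201, 38 + 43.4 = 81.4→81, 163 + 18.4 = 181.4→181) → #c951b5
30%: (187 + 20.4 = 207.4→207, 38 + 65.1 = 103.1→103, 163 + 27.6 = 190.6→191) → #cf67bf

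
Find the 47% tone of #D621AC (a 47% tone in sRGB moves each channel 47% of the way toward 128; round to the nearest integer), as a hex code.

#D621AC is rgb(214, 33, 172).
Lerp each channel 47% toward 128:
  R: 214 − 40.42 = 173.58 → 174
  G: 33 + 0.47×(128−33) = 33 + 44.65 = 77.65 → 78
  B: 172 − 20.68 = 151.32 → 151
rgb(174, 78, 151) = #AE4E97.

#AE4E97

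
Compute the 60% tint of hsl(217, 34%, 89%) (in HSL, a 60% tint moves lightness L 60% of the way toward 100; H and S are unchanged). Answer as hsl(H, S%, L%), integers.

hsl(217, 34%, 96%)

L moves 60% from 89 toward 100: 89 + 6.6 = 95.6 → 96.
H and S are unchanged.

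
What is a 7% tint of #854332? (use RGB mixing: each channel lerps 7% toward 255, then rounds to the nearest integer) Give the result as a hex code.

#854332 is rgb(133, 67, 50).
Per channel, c → c + 0.07(255 − c):
  R: 133 + 8.54 = 141.54 → 142
  G: 67 + 13.16 = 80.16 → 80
  B: 50 + 0.07×(255−50) = 50 + 14.35 = 64.35 → 64
rgb(142, 80, 64) = #8e5040.

#8e5040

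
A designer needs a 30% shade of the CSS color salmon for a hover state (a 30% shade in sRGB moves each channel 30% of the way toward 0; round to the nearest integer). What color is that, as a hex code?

CSS salmon is rgb(250, 128, 114).
Per channel, c → c + 0.3(0 − c):
  R: 250 + 0.3×(0−250) = 250 − 75 = 175 → 175
  G: 128 + 0.3×(0−128) = 128 − 38.4 = 89.6 → 90
  B: 114 + 0.3×(0−114) = 114 − 34.2 = 79.8 → 80
rgb(175, 90, 80) = #af5a50.

#af5a50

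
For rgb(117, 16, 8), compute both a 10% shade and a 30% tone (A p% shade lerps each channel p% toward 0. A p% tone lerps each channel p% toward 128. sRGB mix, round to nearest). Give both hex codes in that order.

10% shade:
  R: 117 − 11.7 = 105.3 → 105
  G: 16 + 0.1×(0−16) = 16 − 1.6 = 14.4 → 14
  B: 8 + 0.1×(0−8) = 8 − 0.8 = 7.2 → 7
  → #690e07
30% tone:
  R: 117 + 0.3×(128−117) = 117 + 3.3 = 120.3 → 120
  G: 16 + 0.3×(128−16) = 16 + 33.6 = 49.6 → 50
  B: 8 + 36 = 44 → 44
  → #78322c

#690e07, #78322c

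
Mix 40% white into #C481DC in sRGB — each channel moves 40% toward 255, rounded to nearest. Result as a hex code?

#DCB3EA

#C481DC is rgb(196, 129, 220).
Lerp each channel 40% toward 255:
  R: 196 + 0.4×(255−196) = 196 + 23.6 = 219.6 → 220
  G: 129 + 0.4×(255−129) = 129 + 50.4 = 179.4 → 179
  B: 220 + 14 = 234 → 234
rgb(220, 179, 234) = #DCB3EA.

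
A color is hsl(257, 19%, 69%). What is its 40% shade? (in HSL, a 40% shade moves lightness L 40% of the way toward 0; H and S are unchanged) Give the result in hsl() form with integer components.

L moves 40% from 69 toward 0: 69 − 27.6 = 41.4 → 41.
H and S are unchanged.

hsl(257, 19%, 41%)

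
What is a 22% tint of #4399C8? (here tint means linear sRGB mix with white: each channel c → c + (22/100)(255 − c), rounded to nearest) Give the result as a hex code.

#6CAFD4

#4399C8 is rgb(67, 153, 200).
Lerp each channel 22% toward 255:
  R: 67 + 41.36 = 108.36 → 108
  G: 153 + 0.22×(255−153) = 153 + 22.44 = 175.44 → 175
  B: 200 + 12.1 = 212.1 → 212
rgb(108, 175, 212) = #6CAFD4.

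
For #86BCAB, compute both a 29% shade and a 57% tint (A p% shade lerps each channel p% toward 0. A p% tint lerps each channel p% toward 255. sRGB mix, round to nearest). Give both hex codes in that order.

#86BCAB is rgb(134, 188, 171).
29% shade:
  R: 134 + 0.29×(0−134) = 134 − 38.86 = 95.14 → 95
  G: 188 + 0.29×(0−188) = 188 − 54.52 = 133.48 → 133
  B: 171 + 0.29×(0−171) = 171 − 49.59 = 121.41 → 121
  → #5F8579
57% tint:
  R: 134 + 0.57×(255−134) = 134 + 68.97 = 202.97 → 203
  G: 188 + 38.19 = 226.19 → 226
  B: 171 + 47.88 = 218.88 → 219
  → #CBE2DB

#5F8579, #CBE2DB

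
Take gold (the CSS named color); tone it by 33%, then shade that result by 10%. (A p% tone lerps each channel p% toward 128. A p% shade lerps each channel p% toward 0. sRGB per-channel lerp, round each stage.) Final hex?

CSS gold is rgb(255, 215, 0).
A 33% tone moves each channel 33% toward 128:
  R: 255 − 41.91 = 213.09 → 213
  G: 215 + 0.33×(128−215) = 215 − 28.71 = 186.29 → 186
  B: 0 + 42.24 = 42.24 → 42
After the tone: rgb(213, 186, 42) = #D5BA2A.
Lerp each channel 10% toward 0:
  R: 213 − 21.3 = 191.7 → 192
  G: 186 + 0.1×(0−186) = 186 − 18.6 = 167.4 → 167
  B: 42 + 0.1×(0−42) = 42 − 4.2 = 37.8 → 38
rgb(192, 167, 38) = #C0A726.

#C0A726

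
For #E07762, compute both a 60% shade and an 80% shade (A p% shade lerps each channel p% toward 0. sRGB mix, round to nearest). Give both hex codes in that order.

#5A3027, #2D1814

#E07762 is rgb(224, 119, 98).
60% shade:
  R: 224 − 134.4 = 89.6 → 90
  G: 119 − 71.4 = 47.6 → 48
  B: 98 + 0.6×(0−98) = 98 − 58.8 = 39.2 → 39
  → #5A3027
80% shade:
  R: 224 + 0.8×(0−224) = 224 − 179.2 = 44.8 → 45
  G: 119 + 0.8×(0−119) = 119 − 95.2 = 23.8 → 24
  B: 98 + 0.8×(0−98) = 98 − 78.4 = 19.6 → 20
  → #2D1814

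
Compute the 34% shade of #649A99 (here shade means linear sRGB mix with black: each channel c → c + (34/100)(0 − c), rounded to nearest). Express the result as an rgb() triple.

#649A99 is rgb(100, 154, 153).
Lerp each channel 34% toward 0:
  R: 100 + 0.34×(0−100) = 100 − 34 = 66 → 66
  G: 154 + 0.34×(0−154) = 154 − 52.36 = 101.64 → 102
  B: 153 + 0.34×(0−153) = 153 − 52.02 = 100.98 → 101

rgb(66, 102, 101)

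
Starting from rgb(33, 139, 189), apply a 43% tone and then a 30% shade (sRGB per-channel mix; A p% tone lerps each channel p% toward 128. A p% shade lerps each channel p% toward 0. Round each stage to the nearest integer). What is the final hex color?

A 43% tone moves each channel 43% toward 128:
  R: 33 + 0.43×(128−33) = 33 + 40.85 = 73.85 → 74
  G: 139 + 0.43×(128−139) = 139 − 4.73 = 134.27 → 134
  B: 189 + 0.43×(128−189) = 189 − 26.23 = 162.77 → 163
After the tone: rgb(74, 134, 163) = #4A86A3.
Per channel, c → c + 0.3(0 − c):
  R: 74 + 0.3×(0−74) = 74 − 22.2 = 51.8 → 52
  G: 134 + 0.3×(0−134) = 134 − 40.2 = 93.8 → 94
  B: 163 − 48.9 = 114.1 → 114
rgb(52, 94, 114) = #345E72.

#345E72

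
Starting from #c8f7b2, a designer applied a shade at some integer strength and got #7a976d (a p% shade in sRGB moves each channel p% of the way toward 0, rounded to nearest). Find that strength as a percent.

39%

#c8f7b2 is rgb(200, 247, 178); #7a976d is rgb(122, 151, 109).
On the G channel (widest range): 151 ≈ 247 + (p/100)(0 − 247), so p ≈ 100×(151 − 247)/(0 − 247) = -9600/-247 = 38.87.
p = 39 reproduces all three channels after rounding.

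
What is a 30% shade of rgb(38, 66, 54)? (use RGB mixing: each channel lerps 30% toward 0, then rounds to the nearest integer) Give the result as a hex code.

Lerp each channel 30% toward 0:
  R: 38 + 0.3×(0−38) = 38 − 11.4 = 26.6 → 27
  G: 66 + 0.3×(0−66) = 66 − 19.8 = 46.2 → 46
  B: 54 − 16.2 = 37.8 → 38
rgb(27, 46, 38) = #1b2e26.

#1b2e26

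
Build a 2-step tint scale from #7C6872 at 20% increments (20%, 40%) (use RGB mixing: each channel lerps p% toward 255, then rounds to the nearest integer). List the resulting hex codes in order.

#96868E, #B0A4AA

#7C6872 is rgb(124, 104, 114).
20%: (124 + 26.2 = 150.2→150, 104 + 30.2 = 134.2→134, 114 + 28.2 = 142.2→142) → #96868E
40%: (124 + 52.4 = 176.4→176, 104 + 60.4 = 164.4→164, 114 + 56.4 = 170.4→170) → #B0A4AA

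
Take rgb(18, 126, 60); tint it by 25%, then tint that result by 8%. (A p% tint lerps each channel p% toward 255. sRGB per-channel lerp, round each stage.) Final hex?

Per channel, c → c + 0.25(255 − c):
  R: 18 + 59.25 = 77.25 → 77
  G: 126 + 0.25×(255−126) = 126 + 32.25 = 158.25 → 158
  B: 60 + 48.75 = 108.75 → 109
After the tint: rgb(77, 158, 109) = #4D9E6D.
An 8% tint moves each channel 8% toward 255:
  R: 77 + 14.24 = 91.24 → 91
  G: 158 + 0.08×(255−158) = 158 + 7.76 = 165.76 → 166
  B: 109 + 11.68 = 120.68 → 121
rgb(91, 166, 121) = #5BA679.

#5BA679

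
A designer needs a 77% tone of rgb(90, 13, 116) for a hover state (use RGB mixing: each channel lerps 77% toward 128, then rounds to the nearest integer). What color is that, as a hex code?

A 77% tone moves each channel 77% toward 128:
  R: 90 + 29.26 = 119.26 → 119
  G: 13 + 88.55 = 101.55 → 102
  B: 116 + 9.24 = 125.24 → 125
rgb(119, 102, 125) = #77667d.

#77667d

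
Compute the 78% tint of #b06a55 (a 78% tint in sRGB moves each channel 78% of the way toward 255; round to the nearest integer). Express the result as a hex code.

#eededa

#b06a55 is rgb(176, 106, 85).
A 78% tint moves each channel 78% toward 255:
  R: 176 + 0.78×(255−176) = 176 + 61.62 = 237.62 → 238
  G: 106 + 116.22 = 222.22 → 222
  B: 85 + 0.78×(255−85) = 85 + 132.6 = 217.6 → 218
rgb(238, 222, 218) = #eededa.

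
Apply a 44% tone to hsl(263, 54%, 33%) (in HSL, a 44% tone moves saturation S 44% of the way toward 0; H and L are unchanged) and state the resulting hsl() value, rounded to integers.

hsl(263, 30%, 33%)

S moves 44% from 54 toward 0: 54 − 23.76 = 30.24 → 30.
H and L are unchanged.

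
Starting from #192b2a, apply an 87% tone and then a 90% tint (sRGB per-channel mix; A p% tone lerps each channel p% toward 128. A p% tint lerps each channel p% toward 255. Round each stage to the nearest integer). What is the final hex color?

#f1f1f1

#192b2a is rgb(25, 43, 42).
An 87% tone moves each channel 87% toward 128:
  R: 25 + 0.87×(128−25) = 25 + 89.61 = 114.61 → 115
  G: 43 + 73.95 = 116.95 → 117
  B: 42 + 0.87×(128−42) = 42 + 74.82 = 116.82 → 117
After the tone: rgb(115, 117, 117) = #737575.
A 90% tint moves each channel 90% toward 255:
  R: 115 + 0.9×(255−115) = 115 + 126 = 241 → 241
  G: 117 + 124.2 = 241.2 → 241
  B: 117 + 124.2 = 241.2 → 241
rgb(241, 241, 241) = #f1f1f1.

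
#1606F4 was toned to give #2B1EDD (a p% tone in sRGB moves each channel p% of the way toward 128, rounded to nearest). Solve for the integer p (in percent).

#1606F4 is rgb(22, 6, 244); #2B1EDD is rgb(43, 30, 221).
On the G channel (widest range): 30 ≈ 6 + (p/100)(128 − 6), so p ≈ 100×(30 − 6)/(128 − 6) = 2400/122 = 19.67.
p = 20 reproduces all three channels after rounding.

20%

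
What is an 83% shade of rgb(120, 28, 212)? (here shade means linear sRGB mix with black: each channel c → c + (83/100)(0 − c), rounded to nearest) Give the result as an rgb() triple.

Per channel, c → c + 0.83(0 − c):
  R: 120 − 99.6 = 20.4 → 20
  G: 28 − 23.24 = 4.76 → 5
  B: 212 + 0.83×(0−212) = 212 − 175.96 = 36.04 → 36

rgb(20, 5, 36)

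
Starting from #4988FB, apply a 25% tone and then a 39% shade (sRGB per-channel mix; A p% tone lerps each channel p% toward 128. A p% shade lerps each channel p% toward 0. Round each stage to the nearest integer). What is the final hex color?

#355286

#4988FB is rgb(73, 136, 251).
A 25% tone moves each channel 25% toward 128:
  R: 73 + 13.75 = 86.75 → 87
  G: 136 + 0.25×(128−136) = 136 − 2 = 134 → 134
  B: 251 − 30.75 = 220.25 → 220
After the tone: rgb(87, 134, 220) = #5786DC.
Per channel, c → c + 0.39(0 − c):
  R: 87 − 33.93 = 53.07 → 53
  G: 134 − 52.26 = 81.74 → 82
  B: 220 + 0.39×(0−220) = 220 − 85.8 = 134.2 → 134
rgb(53, 82, 134) = #355286.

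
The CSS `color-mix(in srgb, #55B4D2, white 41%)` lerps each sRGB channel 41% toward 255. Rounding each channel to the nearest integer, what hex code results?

#55B4D2 is rgb(85, 180, 210).
Lerp each channel 41% toward 255:
  R: 85 + 0.41×(255−85) = 85 + 69.7 = 154.7 → 155
  G: 180 + 0.41×(255−180) = 180 + 30.75 = 210.75 → 211
  B: 210 + 0.41×(255−210) = 210 + 18.45 = 228.45 → 228
rgb(155, 211, 228) = #9BD3E4.

#9BD3E4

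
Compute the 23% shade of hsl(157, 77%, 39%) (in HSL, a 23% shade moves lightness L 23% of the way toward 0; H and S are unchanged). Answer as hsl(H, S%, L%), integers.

hsl(157, 77%, 30%)

L moves 23% from 39 toward 0: 39 − 8.97 = 30.03 → 30.
H and S are unchanged.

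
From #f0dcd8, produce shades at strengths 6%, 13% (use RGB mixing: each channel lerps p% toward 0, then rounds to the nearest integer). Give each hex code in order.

#f0dcd8 is rgb(240, 220, 216).
6%: (240 − 14.4 = 225.6→226, 220 − 13.2 = 206.8→207, 216 − 12.96 = 203.04→203) → #e2cfcb
13%: (240 − 31.2 = 208.8→209, 220 − 28.6 = 191.4→191, 216 − 28.08 = 187.92→188) → #d1bfbc

#e2cfcb, #d1bfbc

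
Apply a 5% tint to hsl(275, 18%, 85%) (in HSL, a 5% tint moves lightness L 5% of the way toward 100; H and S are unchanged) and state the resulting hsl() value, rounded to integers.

L moves 5% from 85 toward 100: 85 + 0.75 = 85.75 → 86.
H and S are unchanged.

hsl(275, 18%, 86%)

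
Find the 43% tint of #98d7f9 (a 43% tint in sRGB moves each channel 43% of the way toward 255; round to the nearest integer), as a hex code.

#c4e8fc

#98d7f9 is rgb(152, 215, 249).
Per channel, c → c + 0.43(255 − c):
  R: 152 + 0.43×(255−152) = 152 + 44.29 = 196.29 → 196
  G: 215 + 17.2 = 232.2 → 232
  B: 249 + 2.58 = 251.58 → 252
rgb(196, 232, 252) = #c4e8fc.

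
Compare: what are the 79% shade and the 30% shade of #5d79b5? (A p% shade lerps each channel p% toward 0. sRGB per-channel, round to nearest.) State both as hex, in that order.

#5d79b5 is rgb(93, 121, 181).
79% shade:
  R: 93 − 73.47 = 19.53 → 20
  G: 121 + 0.79×(0−121) = 121 − 95.59 = 25.41 → 25
  B: 181 + 0.79×(0−181) = 181 − 142.99 = 38.01 → 38
  → #141926
30% shade:
  R: 93 − 27.9 = 65.1 → 65
  G: 121 − 36.3 = 84.7 → 85
  B: 181 + 0.3×(0−181) = 181 − 54.3 = 126.7 → 127
  → #41557f

#141926, #41557f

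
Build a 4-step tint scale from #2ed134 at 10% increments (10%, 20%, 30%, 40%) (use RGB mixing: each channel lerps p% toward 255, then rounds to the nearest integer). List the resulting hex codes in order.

#43d648, #58da5d, #6ddf71, #82e385

#2ed134 is rgb(46, 209, 52).
10%: (46 + 20.9 = 66.9→67, 209 + 4.6 = 213.6→214, 52 + 20.3 = 72.3→72) → #43d648
20%: (46 + 41.8 = 87.8→88, 209 + 9.2 = 218.2→218, 52 + 40.6 = 92.6→93) → #58da5d
30%: (46 + 62.7 = 108.7→109, 209 + 13.8 = 222.8→223, 52 + 60.9 = 112.9→113) → #6ddf71
40%: (46 + 83.6 = 129.6→130, 209 + 18.4 = 227.4→227, 52 + 81.2 = 133.2→133) → #82e385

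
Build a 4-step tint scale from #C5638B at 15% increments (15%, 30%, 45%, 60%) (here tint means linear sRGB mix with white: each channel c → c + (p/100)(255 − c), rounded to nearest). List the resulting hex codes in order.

#CE7A9C, #D692AE, #DFA9BF, #E8C1D1

#C5638B is rgb(197, 99, 139).
15%: (197 + 8.7 = 205.7→206, 99 + 23.4 = 122.4→122, 139 + 17.4 = 156.4→156) → #CE7A9C
30%: (197 + 17.4 = 214.4→214, 99 + 46.8 = 145.8→146, 139 + 34.8 = 173.8→174) → #D692AE
45%: (197 + 26.1 = 223.1→223, 99 + 70.2 = 169.2→169, 139 + 52.2 = 191.2→191) → #DFA9BF
60%: (197 + 34.8 = 231.8→232, 99 + 93.6 = 192.6→193, 139 + 69.6 = 208.6→209) → #E8C1D1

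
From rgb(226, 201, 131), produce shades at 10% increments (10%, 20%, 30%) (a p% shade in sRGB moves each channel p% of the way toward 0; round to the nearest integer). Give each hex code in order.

10%: (226 − 22.6 = 203.4→203, 201 − 20.1 = 180.9→181, 131 − 13.1 = 117.9→118) → #CBB576
20%: (226 − 45.2 = 180.8→181, 201 − 40.2 = 160.8→161, 131 − 26.2 = 104.8→105) → #B5A169
30%: (226 − 67.8 = 158.2→158, 201 − 60.3 = 140.7→141, 131 − 39.3 = 91.7→92) → #9E8D5C

#CBB576, #B5A169, #9E8D5C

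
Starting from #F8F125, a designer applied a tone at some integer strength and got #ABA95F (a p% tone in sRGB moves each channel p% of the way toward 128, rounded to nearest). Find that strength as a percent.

64%

#F8F125 is rgb(248, 241, 37); #ABA95F is rgb(171, 169, 95).
On the R channel (widest range): 171 ≈ 248 + (p/100)(128 − 248), so p ≈ 100×(171 − 248)/(128 − 248) = -7700/-120 = 64.17.
p = 64 reproduces all three channels after rounding.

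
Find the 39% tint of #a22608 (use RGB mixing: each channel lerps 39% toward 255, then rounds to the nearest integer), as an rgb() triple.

rgb(198, 123, 104)

#a22608 is rgb(162, 38, 8).
Lerp each channel 39% toward 255:
  R: 162 + 0.39×(255−162) = 162 + 36.27 = 198.27 → 198
  G: 38 + 0.39×(255−38) = 38 + 84.63 = 122.63 → 123
  B: 8 + 96.33 = 104.33 → 104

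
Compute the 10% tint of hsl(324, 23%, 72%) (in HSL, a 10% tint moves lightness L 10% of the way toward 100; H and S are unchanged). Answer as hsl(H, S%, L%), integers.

L moves 10% from 72 toward 100: 72 + 2.8 = 74.8 → 75.
H and S are unchanged.

hsl(324, 23%, 75%)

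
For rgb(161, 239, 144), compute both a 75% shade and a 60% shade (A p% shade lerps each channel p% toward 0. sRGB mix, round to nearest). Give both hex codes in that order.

#283C24, #40603A

75% shade:
  R: 161 + 0.75×(0−161) = 161 − 120.75 = 40.25 → 40
  G: 239 − 179.25 = 59.75 → 60
  B: 144 + 0.75×(0−144) = 144 − 108 = 36 → 36
  → #283C24
60% shade:
  R: 161 − 96.6 = 64.4 → 64
  G: 239 + 0.6×(0−239) = 239 − 143.4 = 95.6 → 96
  B: 144 + 0.6×(0−144) = 144 − 86.4 = 57.6 → 58
  → #40603A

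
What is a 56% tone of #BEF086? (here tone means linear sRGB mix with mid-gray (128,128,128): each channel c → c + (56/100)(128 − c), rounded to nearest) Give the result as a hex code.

#BEF086 is rgb(190, 240, 134).
A 56% tone moves each channel 56% toward 128:
  R: 190 + 0.56×(128−190) = 190 − 34.72 = 155.28 → 155
  G: 240 + 0.56×(128−240) = 240 − 62.72 = 177.28 → 177
  B: 134 + 0.56×(128−134) = 134 − 3.36 = 130.64 → 131
rgb(155, 177, 131) = #9BB183.

#9BB183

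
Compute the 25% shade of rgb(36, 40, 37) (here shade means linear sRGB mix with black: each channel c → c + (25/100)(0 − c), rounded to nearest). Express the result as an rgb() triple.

A 25% shade moves each channel 25% toward 0:
  R: 36 − 9 = 27 → 27
  G: 40 − 10 = 30 → 30
  B: 37 − 9.25 = 27.75 → 28

rgb(27, 30, 28)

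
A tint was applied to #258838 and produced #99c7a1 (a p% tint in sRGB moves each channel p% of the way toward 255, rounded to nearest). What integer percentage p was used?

#258838 is rgb(37, 136, 56); #99c7a1 is rgb(153, 199, 161).
On the R channel (widest range): 153 ≈ 37 + (p/100)(255 − 37), so p ≈ 100×(153 − 37)/(255 − 37) = 11600/218 = 53.21.
p = 53 reproduces all three channels after rounding.

53%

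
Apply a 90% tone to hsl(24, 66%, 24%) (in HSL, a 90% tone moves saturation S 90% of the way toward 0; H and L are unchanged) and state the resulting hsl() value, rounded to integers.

hsl(24, 7%, 24%)

S moves 90% from 66 toward 0: 66 − 59.4 = 6.6 → 7.
H and L are unchanged.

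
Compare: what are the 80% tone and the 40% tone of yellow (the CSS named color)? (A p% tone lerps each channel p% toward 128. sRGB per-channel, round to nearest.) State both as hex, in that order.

CSS yellow is rgb(255, 255, 0).
80% tone:
  R: 255 − 101.6 = 153.4 → 153
  G: 255 − 101.6 = 153.4 → 153
  B: 0 + 102.4 = 102.4 → 102
  → #999966
40% tone:
  R: 255 − 50.8 = 204.2 → 204
  G: 255 + 0.4×(128−255) = 255 − 50.8 = 204.2 → 204
  B: 0 + 0.4×(128−0) = 0 + 51.2 = 51.2 → 51
  → #CCCC33

#999966, #CCCC33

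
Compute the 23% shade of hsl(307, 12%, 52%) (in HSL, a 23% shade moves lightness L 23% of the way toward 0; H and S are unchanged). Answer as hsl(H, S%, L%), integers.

L moves 23% from 52 toward 0: 52 − 11.96 = 40.04 → 40.
H and S are unchanged.

hsl(307, 12%, 40%)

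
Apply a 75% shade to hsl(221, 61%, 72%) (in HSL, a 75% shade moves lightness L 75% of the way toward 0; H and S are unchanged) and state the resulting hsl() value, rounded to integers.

L moves 75% from 72 toward 0: 72 − 54 = 18 → 18.
H and S are unchanged.

hsl(221, 61%, 18%)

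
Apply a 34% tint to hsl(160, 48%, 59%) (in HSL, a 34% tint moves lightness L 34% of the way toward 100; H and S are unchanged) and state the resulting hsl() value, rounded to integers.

L moves 34% from 59 toward 100: 59 + 13.94 = 72.94 → 73.
H and S are unchanged.

hsl(160, 48%, 73%)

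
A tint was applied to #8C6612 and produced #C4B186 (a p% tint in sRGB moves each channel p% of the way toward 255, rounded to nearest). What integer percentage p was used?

49%

#8C6612 is rgb(140, 102, 18); #C4B186 is rgb(196, 177, 134).
On the B channel (widest range): 134 ≈ 18 + (p/100)(255 − 18), so p ≈ 100×(134 − 18)/(255 − 18) = 11600/237 = 48.95.
p = 49 reproduces all three channels after rounding.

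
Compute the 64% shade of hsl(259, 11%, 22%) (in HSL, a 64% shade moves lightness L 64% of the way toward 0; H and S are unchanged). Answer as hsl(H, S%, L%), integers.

hsl(259, 11%, 8%)

L moves 64% from 22 toward 0: 22 − 14.08 = 7.92 → 8.
H and S are unchanged.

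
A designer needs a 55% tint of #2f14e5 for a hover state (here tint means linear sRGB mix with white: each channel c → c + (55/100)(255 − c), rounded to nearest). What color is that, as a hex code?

#a195f3

#2f14e5 is rgb(47, 20, 229).
Lerp each channel 55% toward 255:
  R: 47 + 0.55×(255−47) = 47 + 114.4 = 161.4 → 161
  G: 20 + 129.25 = 149.25 → 149
  B: 229 + 0.55×(255−229) = 229 + 14.3 = 243.3 → 243
rgb(161, 149, 243) = #a195f3.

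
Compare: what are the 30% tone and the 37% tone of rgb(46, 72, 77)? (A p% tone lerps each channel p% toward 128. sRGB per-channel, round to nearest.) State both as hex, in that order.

30% tone:
  R: 46 + 0.3×(128−46) = 46 + 24.6 = 70.6 → 71
  G: 72 + 0.3×(128−72) = 72 + 16.8 = 88.8 → 89
  B: 77 + 15.3 = 92.3 → 92
  → #47595C
37% tone:
  R: 46 + 0.37×(128−46) = 46 + 30.34 = 76.34 → 76
  G: 72 + 0.37×(128−72) = 72 + 20.72 = 92.72 → 93
  B: 77 + 0.37×(128−77) = 77 + 18.87 = 95.87 → 96
  → #4C5D60

#47595C, #4C5D60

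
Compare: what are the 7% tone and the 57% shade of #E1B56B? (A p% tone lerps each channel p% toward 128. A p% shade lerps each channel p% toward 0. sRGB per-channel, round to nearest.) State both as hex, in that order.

#E1B56B is rgb(225, 181, 107).
7% tone:
  R: 225 − 6.79 = 218.21 → 218
  G: 181 + 0.07×(128−181) = 181 − 3.71 = 177.29 → 177
  B: 107 + 0.07×(128−107) = 107 + 1.47 = 108.47 → 108
  → #DAB16C
57% shade:
  R: 225 + 0.57×(0−225) = 225 − 128.25 = 96.75 → 97
  G: 181 + 0.57×(0−181) = 181 − 103.17 = 77.83 → 78
  B: 107 − 60.99 = 46.01 → 46
  → #614E2E

#DAB16C, #614E2E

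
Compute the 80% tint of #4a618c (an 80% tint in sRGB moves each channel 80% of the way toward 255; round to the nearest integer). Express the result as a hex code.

#4a618c is rgb(74, 97, 140).
Per channel, c → c + 0.8(255 − c):
  R: 74 + 0.8×(255−74) = 74 + 144.8 = 218.8 → 219
  G: 97 + 0.8×(255−97) = 97 + 126.4 = 223.4 → 223
  B: 140 + 0.8×(255−140) = 140 + 92 = 232 → 232
rgb(219, 223, 232) = #dbdfe8.

#dbdfe8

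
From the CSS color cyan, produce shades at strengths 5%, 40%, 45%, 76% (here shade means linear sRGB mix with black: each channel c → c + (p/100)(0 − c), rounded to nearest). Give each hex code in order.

#00f2f2, #009999, #008c8c, #003d3d

CSS cyan is rgb(0, 255, 255).
5%: (0→0, 255 − 12.75 = 242.25→242, 255 − 12.75 = 242.25→242) → #00f2f2
40%: (0→0, 255 − 102 = 153→153, 255 − 102 = 153→153) → #009999
45%: (0→0, 255 − 114.75 = 140.25→140, 255 − 114.75 = 140.25→140) → #008c8c
76%: (0→0, 255 − 193.8 = 61.2→61, 255 − 193.8 = 61.2→61) → #003d3d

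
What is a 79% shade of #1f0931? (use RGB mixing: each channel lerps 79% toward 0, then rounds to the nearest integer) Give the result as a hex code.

#07020a

#1f0931 is rgb(31, 9, 49).
Lerp each channel 79% toward 0:
  R: 31 + 0.79×(0−31) = 31 − 24.49 = 6.51 → 7
  G: 9 + 0.79×(0−9) = 9 − 7.11 = 1.89 → 2
  B: 49 − 38.71 = 10.29 → 10
rgb(7, 2, 10) = #07020a.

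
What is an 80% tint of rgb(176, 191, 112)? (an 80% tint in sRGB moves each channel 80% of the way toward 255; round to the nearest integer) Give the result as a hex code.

An 80% tint moves each channel 80% toward 255:
  R: 176 + 63.2 = 239.2 → 239
  G: 191 + 0.8×(255−191) = 191 + 51.2 = 242.2 → 242
  B: 112 + 0.8×(255−112) = 112 + 114.4 = 226.4 → 226
rgb(239, 242, 226) = #EFF2E2.

#EFF2E2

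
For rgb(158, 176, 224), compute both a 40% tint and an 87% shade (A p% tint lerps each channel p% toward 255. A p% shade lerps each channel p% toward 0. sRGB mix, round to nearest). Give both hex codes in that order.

40% tint:
  R: 158 + 0.4×(255−158) = 158 + 38.8 = 196.8 → 197
  G: 176 + 31.6 = 207.6 → 208
  B: 224 + 0.4×(255−224) = 224 + 12.4 = 236.4 → 236
  → #c5d0ec
87% shade:
  R: 158 − 137.46 = 20.54 → 21
  G: 176 + 0.87×(0−176) = 176 − 153.12 = 22.88 → 23
  B: 224 − 194.88 = 29.12 → 29
  → #15171d

#c5d0ec, #15171d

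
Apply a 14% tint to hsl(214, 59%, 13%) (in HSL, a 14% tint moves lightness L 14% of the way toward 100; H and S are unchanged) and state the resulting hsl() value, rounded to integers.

hsl(214, 59%, 25%)

L moves 14% from 13 toward 100: 13 + 12.18 = 25.18 → 25.
H and S are unchanged.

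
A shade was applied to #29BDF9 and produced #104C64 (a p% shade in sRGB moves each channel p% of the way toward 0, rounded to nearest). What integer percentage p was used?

60%

#29BDF9 is rgb(41, 189, 249); #104C64 is rgb(16, 76, 100).
On the B channel (widest range): 100 ≈ 249 + (p/100)(0 − 249), so p ≈ 100×(100 − 249)/(0 − 249) = -14900/-249 = 59.84.
p = 60 reproduces all three channels after rounding.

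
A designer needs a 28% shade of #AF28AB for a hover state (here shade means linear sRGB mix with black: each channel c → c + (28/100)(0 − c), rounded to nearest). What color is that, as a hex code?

#7E1D7B

#AF28AB is rgb(175, 40, 171).
A 28% shade moves each channel 28% toward 0:
  R: 175 − 49 = 126 → 126
  G: 40 − 11.2 = 28.8 → 29
  B: 171 − 47.88 = 123.12 → 123
rgb(126, 29, 123) = #7E1D7B.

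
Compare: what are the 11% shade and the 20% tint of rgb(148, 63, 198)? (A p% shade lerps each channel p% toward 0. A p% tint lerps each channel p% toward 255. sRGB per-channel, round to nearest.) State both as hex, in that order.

#8438b0, #a965d1

11% shade:
  R: 148 − 16.28 = 131.72 → 132
  G: 63 + 0.11×(0−63) = 63 − 6.93 = 56.07 → 56
  B: 198 + 0.11×(0−198) = 198 − 21.78 = 176.22 → 176
  → #8438b0
20% tint:
  R: 148 + 0.2×(255−148) = 148 + 21.4 = 169.4 → 169
  G: 63 + 0.2×(255−63) = 63 + 38.4 = 101.4 → 101
  B: 198 + 11.4 = 209.4 → 209
  → #a965d1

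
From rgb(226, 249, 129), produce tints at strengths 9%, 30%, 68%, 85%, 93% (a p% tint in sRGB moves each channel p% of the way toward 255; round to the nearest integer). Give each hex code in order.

#E5FA8C, #EBFBA7, #F6FDD7, #FBFEEC, #FDFFF6

9%: (226 + 2.61 = 228.61→229, 249 + 0.54 = 249.54→250, 129 + 11.34 = 140.34→140) → #E5FA8C
30%: (226 + 8.7 = 234.7→235, 249 + 1.8 = 250.8→251, 129 + 37.8 = 166.8→167) → #EBFBA7
68%: (226 + 19.72 = 245.72→246, 249 + 4.08 = 253.08→253, 129 + 85.68 = 214.68→215) → #F6FDD7
85%: (226 + 24.65 = 250.65→251, 249 + 5.1 = 254.1→254, 129 + 107.1 = 236.1→236) → #FBFEEC
93%: (226 + 26.97 = 252.97→253, 249 + 5.58 = 254.58→255, 129 + 117.18 = 246.18→246) → #FDFFF6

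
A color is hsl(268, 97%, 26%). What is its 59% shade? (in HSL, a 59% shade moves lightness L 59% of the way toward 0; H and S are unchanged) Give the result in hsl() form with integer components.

hsl(268, 97%, 11%)

L moves 59% from 26 toward 0: 26 − 15.34 = 10.66 → 11.
H and S are unchanged.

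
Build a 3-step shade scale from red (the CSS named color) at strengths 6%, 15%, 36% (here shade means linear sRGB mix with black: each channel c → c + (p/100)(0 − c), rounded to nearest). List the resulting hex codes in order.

#F00000, #D90000, #A30000

CSS red is rgb(255, 0, 0).
6%: (255 − 15.3 = 239.7→240, 0→0, 0→0) → #F00000
15%: (255 − 38.25 = 216.75→217, 0→0, 0→0) → #D90000
36%: (255 − 91.8 = 163.2→163, 0→0, 0→0) → #A30000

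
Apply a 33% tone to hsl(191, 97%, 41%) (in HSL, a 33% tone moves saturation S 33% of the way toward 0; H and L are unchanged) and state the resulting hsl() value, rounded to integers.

S moves 33% from 97 toward 0: 97 − 32.01 = 64.99 → 65.
H and L are unchanged.

hsl(191, 65%, 41%)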